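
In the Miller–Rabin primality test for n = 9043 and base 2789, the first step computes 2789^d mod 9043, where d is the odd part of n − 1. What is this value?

1

n − 1 = 9042 = 2^1 · 4521, so s = 1 and d = 4521.
2789^4521 mod 9043 = 1.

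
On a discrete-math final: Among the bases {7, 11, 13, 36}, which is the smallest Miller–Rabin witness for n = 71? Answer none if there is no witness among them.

none

n − 1 = 70 = 2^1 · 35, so s = 1 and d = 35.
Base 7: x_0 = 7^35 mod 71 = 70. x_0 = 70 ≡ −1, so 7 is not a witness.
Base 11: x_0 = 11^35 mod 71 = 70. x_0 = 70 ≡ −1, so 11 is not a witness.
Base 13: x_0 = 13^35 mod 71 = 70. x_0 = 70 ≡ −1, so 13 is not a witness.
Base 36: x_0 = 36^35 mod 71 = 1. x_0 = 1, so 36 is not a witness.
No listed base is a witness for 71.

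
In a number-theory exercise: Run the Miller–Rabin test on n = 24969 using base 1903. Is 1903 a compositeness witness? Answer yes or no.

n − 1 = 24968 = 2^3 · 3121, so s = 3 and d = 3121.
Repeated squaring mod 24969: 1903^1 ≡ 1903, 1903^2 ≡ 904, 1903^4 ≡ 18208, 1903^8 ≡ 17851, 1903^16 ≡ 3823, 1903^32 ≡ 8464, 1903^64 ≡ 3235, 1903^128 ≡ 3214, 1903^256 ≡ 17599, 1903^512 ≡ 9325, 1903^1024 ≡ 13567, 1903^2048 ≡ 16990.
3121 = 2048 + 1024 + 32 + 16 + 1, so 1903^3121 ≡ 16990·13567·8464·3823·1903 ≡ 13957 (mod 24969).
x_0 = 1903^3121 mod 24969 = 13957.
x_0 is neither 1 nor 24968, so continue squaring.
x_1 = 13957^2 mod 24969 = 14680.
x_2 = 14680^2 mod 24969 = 19930.
Reached i = s−1 = 2 without hitting −1: 1903 is a Miller–Rabin witness and 24969 is composite.

yes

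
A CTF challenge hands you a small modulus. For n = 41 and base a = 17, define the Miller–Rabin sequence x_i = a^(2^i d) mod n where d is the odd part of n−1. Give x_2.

n − 1 = 40 = 2^3 · 5, so s = 3 and d = 5.
By repeated squaring, 17^5 ≡ 27 (mod 41).
x_0 = 27.
x_1 = 27^2 mod 41 = 32.
x_2 = 32^2 mod 41 = 40.

40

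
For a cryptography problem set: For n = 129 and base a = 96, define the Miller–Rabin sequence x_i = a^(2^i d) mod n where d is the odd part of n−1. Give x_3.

60

n − 1 = 128 = 2^7 · 1, so s = 7 and d = 1.
x_0 = 96^1 mod 129 = 96.
x_1 = 96^2 mod 129 = 57.
x_2 = 57^2 mod 129 = 24.
x_3 = 24^2 mod 129 = 60.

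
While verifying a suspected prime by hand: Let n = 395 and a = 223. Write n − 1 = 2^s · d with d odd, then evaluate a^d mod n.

38

n − 1 = 394 = 2^1 · 197, so s = 1 and d = 197.
223^197 mod 395 = 38.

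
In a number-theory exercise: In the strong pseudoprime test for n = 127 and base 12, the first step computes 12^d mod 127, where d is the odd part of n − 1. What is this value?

126

n − 1 = 126 = 2^1 · 63, so s = 1 and d = 63.
12^63 mod 127 = 126.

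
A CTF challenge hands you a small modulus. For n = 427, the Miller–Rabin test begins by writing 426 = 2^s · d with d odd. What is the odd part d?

Halving: 426 → 213; 213 is odd.
So 426 = 2^1 · 213.

213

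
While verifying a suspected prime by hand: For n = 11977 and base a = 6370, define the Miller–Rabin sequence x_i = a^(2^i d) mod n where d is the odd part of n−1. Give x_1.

6244

n − 1 = 11976 = 2^3 · 1497, so s = 3 and d = 1497.
x_0 = 6370^1497 mod 11977 = 6615.
x_1 = 6615^2 mod 11977 = 6244.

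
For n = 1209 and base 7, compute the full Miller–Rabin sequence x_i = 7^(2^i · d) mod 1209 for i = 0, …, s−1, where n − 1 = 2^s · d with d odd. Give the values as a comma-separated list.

565, 49, 1192

n − 1 = 1208 = 2^3 · 151, so s = 3 and d = 151.
x_0 = 7^151 mod 1209 = 565.
x_1 = 565^2 mod 1209 = 49.
x_2 = 49^2 mod 1209 = 1192.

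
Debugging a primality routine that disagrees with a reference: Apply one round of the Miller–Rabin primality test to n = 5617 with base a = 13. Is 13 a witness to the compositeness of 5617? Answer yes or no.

n − 1 = 5616 = 2^4 · 351, so s = 4 and d = 351.
x_0 = 13^351 mod 5617 = 2302.
x_0 is neither 1 nor 5616, so continue squaring.
x_1 = 2302^2 mod 5617 = 2373.
x_2 = 2373^2 mod 5617 = 2895.
x_3 = 2895^2 mod 5617 = 461.
Reached i = s−1 = 3 without hitting −1: 13 is a Miller–Rabin witness and 5617 is composite.

yes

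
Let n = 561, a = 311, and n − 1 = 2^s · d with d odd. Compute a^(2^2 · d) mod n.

463

n − 1 = 560 = 2^4 · 35, so s = 4 and d = 35.
x_0 = 311^35 mod 561 = 23.
x_1 = 23^2 mod 561 = 529.
x_2 = 529^2 mod 561 = 463.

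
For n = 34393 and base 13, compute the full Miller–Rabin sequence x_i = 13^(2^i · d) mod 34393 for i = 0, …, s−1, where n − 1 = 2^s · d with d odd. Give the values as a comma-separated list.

n − 1 = 34392 = 2^3 · 4299, so s = 3 and d = 4299.
x_0 = 13^4299 mod 34393 = 15106.
x_1 = 15106^2 mod 34393 = 28074.
x_2 = 28074^2 mod 34393 = 33881.

15106, 28074, 33881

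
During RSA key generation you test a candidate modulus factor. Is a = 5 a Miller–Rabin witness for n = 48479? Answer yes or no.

n − 1 = 48478 = 2^1 · 24239, so s = 1 and d = 24239.
Repeated squaring mod 48479: 5^1 ≡ 5, 5^2 ≡ 25, 5^4 ≡ 625, 5^8 ≡ 2793, 5^16 ≡ 44209, 5^32 ≡ 4796, 5^64 ≡ 22570, 5^128 ≡ 36047, 5^256 ≡ 3572, 5^512 ≡ 9207, 5^1024 ≡ 27557, 5^2048 ≡ 13193, 5^4096 ≡ 15639, 5^8192 ≡ 1766, 5^16384 ≡ 16100.
24239 = 16384 + 4096 + 2048 + 1024 + 512 + 128 + 32 + 8 + 4 + 2 + 1, so 5^24239 ≡ 16100·15639·13193·27557·9207·36047·4796·2793·625·25·5 ≡ 1 (mod 48479).
x_0 = 5^24239 mod 48479 = 1.
x_0 = 1, so 5 is not a witness.

no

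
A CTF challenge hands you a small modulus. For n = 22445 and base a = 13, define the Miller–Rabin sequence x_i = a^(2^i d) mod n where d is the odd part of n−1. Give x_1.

6199

n − 1 = 22444 = 2^2 · 5611, so s = 2 and d = 5611.
Repeated squaring mod 22445: 13^1 ≡ 13, 13^2 ≡ 169, 13^4 ≡ 6116, 13^8 ≡ 12086, 13^16 ≡ 21781, 13^32 ≡ 14441, 13^64 ≡ 5986, 13^128 ≡ 9976, 13^256 ≡ 21891, 13^512 ≡ 15131, 13^1024 ≡ 8161, 13^2048 ≡ 7606, 13^4096 ≡ 10471.
5611 = 4096 + 1024 + 256 + 128 + 64 + 32 + 8 + 2 + 1, so 13^5611 ≡ 10471·8161·21891·9976·5986·14441·12086·169·13 ≡ 8187 (mod 22445).
x_0 = 8187.
x_1 = 8187^2 mod 22445 = 6199.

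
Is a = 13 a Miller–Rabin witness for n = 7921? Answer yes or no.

n − 1 = 7920 = 2^4 · 495, so s = 4 and d = 495.
x_0 = 13^495 mod 7921 = 5085.
x_0 is neither 1 nor 7920, so continue squaring.
x_1 = 5085^2 mod 7921 = 3081.
x_2 = 3081^2 mod 7921 = 3203.
x_3 = 3203^2 mod 7921 = 1514.
Reached i = s−1 = 3 without hitting −1: 13 is a Miller–Rabin witness and 7921 is composite.

yes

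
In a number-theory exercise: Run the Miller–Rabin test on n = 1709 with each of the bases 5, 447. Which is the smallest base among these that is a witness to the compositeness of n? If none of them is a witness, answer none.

none

n − 1 = 1708 = 2^2 · 427, so s = 2 and d = 427.
Base 5: x_0 = 5^427 mod 1709 = 1708. x_0 = 1708 ≡ −1, so 5 is not a witness.
Base 447: x_0 = 447^427 mod 1709 = 1. x_0 = 1, so 447 is not a witness.
No listed base is a witness for 1709.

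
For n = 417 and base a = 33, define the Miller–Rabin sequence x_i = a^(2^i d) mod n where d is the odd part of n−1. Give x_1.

342

n − 1 = 416 = 2^5 · 13, so s = 5 and d = 13.
By repeated squaring, 33^13 ≡ 147 (mod 417).
x_0 = 147.
x_1 = 147^2 mod 417 = 342.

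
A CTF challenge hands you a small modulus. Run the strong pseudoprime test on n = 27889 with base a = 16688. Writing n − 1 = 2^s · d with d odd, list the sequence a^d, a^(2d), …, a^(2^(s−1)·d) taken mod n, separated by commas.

n − 1 = 27888 = 2^4 · 1743, so s = 4 and d = 1743.
x_0 = 16688^1743 mod 27889 = 9852.
x_1 = 9852^2 mod 27889 = 8184.
x_2 = 8184^2 mod 27889 = 16367.
x_3 = 16367^2 mod 27889 = 4844.

9852, 8184, 16367, 4844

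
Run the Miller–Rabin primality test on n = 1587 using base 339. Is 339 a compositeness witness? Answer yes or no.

yes

n − 1 = 1586 = 2^1 · 793, so s = 1 and d = 793.
x_0 = 339^793 mod 1587 = 1512.
x_0 ∉ {1, 1586} and s = 1, so 339 is a Miller–Rabin witness and 1587 is composite.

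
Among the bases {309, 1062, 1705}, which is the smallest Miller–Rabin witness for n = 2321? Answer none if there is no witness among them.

n − 1 = 2320 = 2^4 · 145, so s = 4 and d = 145.
Base 309: x_0 = 309^145 mod 2321 = 1728. x_0 is neither 1 nor 2320, so continue squaring. x_1 = 1728^2 mod 2321 = 1178. x_2 = 1178^2 mod 2321 = 2047. x_3 = 2047^2 mod 2321 = 804. Reached i = s−1 = 3 without hitting −1: 309 is a Miller–Rabin witness and 2321 is composite.
Base 1062: x_0 = 1062^145 mod 2321 = 1088. x_0 is neither 1 nor 2320, so continue squaring. x_1 = 1088^2 mod 2321 = 34. x_2 = 34^2 mod 2321 = 1156. x_3 = 1156^2 mod 2321 = 1761. Reached i = s−1 = 3 without hitting −1: 1062 is a Miller–Rabin witness and 2321 is composite.
Base 1705: x_0 = 1705^145 mod 2321 = 110. x_0 is neither 1 nor 2320, so continue squaring. x_1 = 110^2 mod 2321 = 495. x_2 = 495^2 mod 2321 = 1320. x_3 = 1320^2 mod 2321 = 1650. Reached i = s−1 = 3 without hitting −1: 1705 is a Miller–Rabin witness and 2321 is composite.
The smallest witness among the given bases is 309.

309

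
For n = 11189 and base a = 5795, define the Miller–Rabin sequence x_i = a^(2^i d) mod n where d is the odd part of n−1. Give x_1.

n − 1 = 11188 = 2^2 · 2797, so s = 2 and d = 2797.
x_0 = 5795^2797 mod 11189 = 55.
x_1 = 55^2 mod 11189 = 3025.

3025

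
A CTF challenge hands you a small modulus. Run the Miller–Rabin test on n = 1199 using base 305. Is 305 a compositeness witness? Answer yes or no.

yes

n − 1 = 1198 = 2^1 · 599, so s = 1 and d = 599.
x_0 = 305^599 mod 1199 = 106.
x_0 ∉ {1, 1198} and s = 1, so 305 is a Miller–Rabin witness and 1199 is composite.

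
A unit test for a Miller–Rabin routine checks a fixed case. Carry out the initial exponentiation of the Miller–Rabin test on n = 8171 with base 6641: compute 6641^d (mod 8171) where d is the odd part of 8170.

n − 1 = 8170 = 2^1 · 4085, so s = 1 and d = 4085.
6641^4085 mod 8171 = 8170.

8170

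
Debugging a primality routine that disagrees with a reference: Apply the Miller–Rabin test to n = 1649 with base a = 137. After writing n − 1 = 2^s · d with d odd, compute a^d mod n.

n − 1 = 1648 = 2^4 · 103, so s = 4 and d = 103.
137^103 mod 1649 = 868.

868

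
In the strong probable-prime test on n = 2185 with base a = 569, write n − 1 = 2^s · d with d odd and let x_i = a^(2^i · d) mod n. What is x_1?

1521

n − 1 = 2184 = 2^3 · 273, so s = 3 and d = 273.
x_0 = 569^273 mod 2185 = 1709.
x_1 = 1709^2 mod 2185 = 1521.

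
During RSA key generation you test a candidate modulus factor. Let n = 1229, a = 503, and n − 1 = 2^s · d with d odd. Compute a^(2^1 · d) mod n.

1

n − 1 = 1228 = 2^2 · 307, so s = 2 and d = 307.
x_0 = 503^307 mod 1229 = 1.
x_1 = 1^2 mod 1229 = 1.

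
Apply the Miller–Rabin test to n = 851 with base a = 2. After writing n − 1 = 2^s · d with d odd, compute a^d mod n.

n − 1 = 850 = 2^1 · 425, so s = 1 and d = 425.
2^425 mod 851 = 542.

542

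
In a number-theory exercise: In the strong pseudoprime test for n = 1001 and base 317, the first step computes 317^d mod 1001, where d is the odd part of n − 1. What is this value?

n − 1 = 1000 = 2^3 · 125, so s = 3 and d = 125.
317^125 mod 1001 = 837.

837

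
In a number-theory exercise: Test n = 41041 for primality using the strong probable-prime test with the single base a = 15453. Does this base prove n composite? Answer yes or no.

n − 1 = 41040 = 2^4 · 2565, so s = 4 and d = 2565.
Repeated squaring mod 41041: 15453^1 ≡ 15453, 15453^2 ≡ 18671, 15453^4 ≡ 3987, 15453^8 ≡ 13302, 15453^16 ≡ 15453, 15453^32 ≡ 18671, 15453^64 ≡ 3987, 15453^128 ≡ 13302, 15453^256 ≡ 15453, 15453^512 ≡ 18671, 15453^1024 ≡ 3987, 15453^2048 ≡ 13302.
2565 = 2048 + 512 + 4 + 1, so 15453^2565 ≡ 13302·18671·3987·15453 ≡ 1 (mod 41041).
x_0 = 15453^2565 mod 41041 = 1.
x_0 = 1, so 15453 is not a witness.

no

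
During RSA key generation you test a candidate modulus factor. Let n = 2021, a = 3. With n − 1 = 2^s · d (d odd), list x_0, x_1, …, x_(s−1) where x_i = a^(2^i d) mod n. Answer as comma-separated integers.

n − 1 = 2020 = 2^2 · 505, so s = 2 and d = 505.
x_0 = 3^505 mod 2021 = 1379.
x_1 = 1379^2 mod 2021 = 1901.

1379, 1901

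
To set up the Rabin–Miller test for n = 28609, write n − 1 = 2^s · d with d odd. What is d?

447

Halving: 28608 → 14304 → 7152 → 3576 → 1788 → 894 → 447; 447 is odd.
So 28608 = 2^6 · 447.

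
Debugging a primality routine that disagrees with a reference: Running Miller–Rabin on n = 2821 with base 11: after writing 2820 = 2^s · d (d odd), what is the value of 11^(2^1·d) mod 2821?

1520

n − 1 = 2820 = 2^2 · 705, so s = 2 and d = 705.
Repeated squaring mod 2821: 11^1 ≡ 11, 11^2 ≡ 121, 11^4 ≡ 536, 11^8 ≡ 2375, 11^16 ≡ 1446, 11^32 ≡ 555, 11^64 ≡ 536, 11^128 ≡ 2375, 11^256 ≡ 1446, 11^512 ≡ 555.
705 = 512 + 128 + 64 + 1, so 11^705 ≡ 555·2375·536·11 ≡ 1828 (mod 2821).
x_0 = 1828.
x_1 = 1828^2 mod 2821 = 1520.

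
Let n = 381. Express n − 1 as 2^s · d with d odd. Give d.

95

Halving: 380 → 190 → 95; 95 is odd.
So 380 = 2^2 · 95.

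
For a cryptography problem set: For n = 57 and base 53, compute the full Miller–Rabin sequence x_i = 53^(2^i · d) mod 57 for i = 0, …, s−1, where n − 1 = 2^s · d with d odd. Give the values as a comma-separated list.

32, 55, 4

n − 1 = 56 = 2^3 · 7, so s = 3 and d = 7.
x_0 = 53^7 mod 57 = 32.
x_1 = 32^2 mod 57 = 55.
x_2 = 55^2 mod 57 = 4.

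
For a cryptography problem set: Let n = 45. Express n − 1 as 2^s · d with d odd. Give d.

Halving: 44 → 22 → 11; 11 is odd.
So 44 = 2^2 · 11.

11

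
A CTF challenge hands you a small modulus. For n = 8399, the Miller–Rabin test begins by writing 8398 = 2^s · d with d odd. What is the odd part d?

4199

Halving: 8398 → 4199; 4199 is odd.
So 8398 = 2^1 · 4199.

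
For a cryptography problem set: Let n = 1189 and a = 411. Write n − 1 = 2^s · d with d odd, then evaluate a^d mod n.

n − 1 = 1188 = 2^2 · 297, so s = 2 and d = 297.
Repeated squaring mod 1189: 411^1 ≡ 411, 411^2 ≡ 83, 411^4 ≡ 944, 411^8 ≡ 575, 411^16 ≡ 83, 411^32 ≡ 944, 411^64 ≡ 575, 411^128 ≡ 83, 411^256 ≡ 944.
297 = 256 + 32 + 8 + 1, so 411^297 ≡ 944·944·575·411 ≡ 821 (mod 1189).

821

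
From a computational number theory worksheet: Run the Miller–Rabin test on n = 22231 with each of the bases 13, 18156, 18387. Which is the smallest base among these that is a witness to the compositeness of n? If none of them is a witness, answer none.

n − 1 = 22230 = 2^1 · 11115, so s = 1 and d = 11115.
Base 13: x_0 = 13^11115 mod 22231 = 15883. x_0 ∉ {1, 22230} and s = 1, so 13 is a Miller–Rabin witness and 22231 is composite.
Base 18156: x_0 = 18156^11115 mod 22231 = 10570. x_0 ∉ {1, 22230} and s = 1, so 18156 is a Miller–Rabin witness and 22231 is composite.
Base 18387: x_0 = 18387^11115 mod 22231 = 395. x_0 ∉ {1, 22230} and s = 1, so 18387 is a Miller–Rabin witness and 22231 is composite.
The smallest witness among the given bases is 13.

13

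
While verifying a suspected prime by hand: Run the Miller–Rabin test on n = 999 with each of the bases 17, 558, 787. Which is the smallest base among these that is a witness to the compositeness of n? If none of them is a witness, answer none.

17

n − 1 = 998 = 2^1 · 499, so s = 1 and d = 499.
Base 17: x_0 = 17^499 mod 999 = 557. x_0 ∉ {1, 998} and s = 1, so 17 is a Miller–Rabin witness and 999 is composite.
Base 558: x_0 = 558^499 mod 999 = 918. x_0 ∉ {1, 998} and s = 1, so 558 is a Miller–Rabin witness and 999 is composite.
Base 787: x_0 = 787^499 mod 999 = 121. x_0 ∉ {1, 998} and s = 1, so 787 is a Miller–Rabin witness and 999 is composite.
The smallest witness among the given bases is 17.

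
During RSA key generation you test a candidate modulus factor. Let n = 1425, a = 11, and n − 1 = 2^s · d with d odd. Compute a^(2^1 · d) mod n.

n − 1 = 1424 = 2^4 · 89, so s = 4 and d = 89.
By repeated squaring, 11^89 ≡ 1166 (mod 1425).
x_0 = 1166.
x_1 = 1166^2 mod 1425 = 106.

106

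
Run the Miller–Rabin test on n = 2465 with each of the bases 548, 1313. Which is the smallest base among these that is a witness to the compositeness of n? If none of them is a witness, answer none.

n − 1 = 2464 = 2^5 · 77, so s = 5 and d = 77.
Base 548: x_0 = 548^77 mod 2465 = 1143. x_0 is neither 1 nor 2464, so continue squaring. x_1 = 1143^2 mod 2465 = 2464. x_1 ≡ −1, so 548 is not a witness.
Base 1313: x_0 = 1313^77 mod 2465 = 1143. x_0 is neither 1 nor 2464, so continue squaring. x_1 = 1143^2 mod 2465 = 2464. x_1 ≡ −1, so 1313 is not a witness.
No listed base is a witness for 2465.

none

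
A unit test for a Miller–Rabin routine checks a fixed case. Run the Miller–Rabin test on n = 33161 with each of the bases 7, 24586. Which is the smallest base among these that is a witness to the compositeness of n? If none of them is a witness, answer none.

none

n − 1 = 33160 = 2^3 · 4145, so s = 3 and d = 4145.
Base 7: x_0 = 7^4145 mod 33161 = 31512. x_0 is neither 1 nor 33160, so continue squaring. x_1 = 31512^2 mod 33161 = 33160. x_1 ≡ −1, so 7 is not a witness.
Base 24586: x_0 = 24586^4145 mod 33161 = 31512. x_0 is neither 1 nor 33160, so continue squaring. x_1 = 31512^2 mod 33161 = 33160. x_1 ≡ −1, so 24586 is not a witness.
No listed base is a witness for 33161.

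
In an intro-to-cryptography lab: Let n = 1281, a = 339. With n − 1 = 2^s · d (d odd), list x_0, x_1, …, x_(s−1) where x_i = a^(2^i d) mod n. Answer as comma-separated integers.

n − 1 = 1280 = 2^8 · 5, so s = 8 and d = 5.
x_0 = 339^5 mod 1281 = 306.
x_1 = 306^2 mod 1281 = 123.
x_2 = 123^2 mod 1281 = 1038.
x_3 = 1038^2 mod 1281 = 123.
x_4 = 123^2 mod 1281 = 1038.
x_5 = 1038^2 mod 1281 = 123.
x_6 = 123^2 mod 1281 = 1038.
x_7 = 1038^2 mod 1281 = 123.

306, 123, 1038, 123, 1038, 123, 1038, 123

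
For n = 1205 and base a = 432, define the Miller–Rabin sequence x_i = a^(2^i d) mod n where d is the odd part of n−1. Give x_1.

1054

n − 1 = 1204 = 2^2 · 301, so s = 2 and d = 301.
x_0 = 432^301 mod 1205 = 532.
x_1 = 532^2 mod 1205 = 1054.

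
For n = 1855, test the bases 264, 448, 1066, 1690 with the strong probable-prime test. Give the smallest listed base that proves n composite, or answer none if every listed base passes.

n − 1 = 1854 = 2^1 · 927, so s = 1 and d = 927.
Base 264: x_0 = 264^927 mod 1855 = 1854. x_0 = 1854 ≡ −1, so 264 is not a witness.
Base 448: x_0 = 448^927 mod 1855 = 1162. x_0 ∉ {1, 1854} and s = 1, so 448 is a Miller–Rabin witness and 1855 is composite.
Base 1066: x_0 = 1066^927 mod 1855 = 771. x_0 ∉ {1, 1854} and s = 1, so 1066 is a Miller–Rabin witness and 1855 is composite.
Base 1690: x_0 = 1690^927 mod 1855 = 1455. x_0 ∉ {1, 1854} and s = 1, so 1690 is a Miller–Rabin witness and 1855 is composite.
The smallest witness among the given bases is 448.

448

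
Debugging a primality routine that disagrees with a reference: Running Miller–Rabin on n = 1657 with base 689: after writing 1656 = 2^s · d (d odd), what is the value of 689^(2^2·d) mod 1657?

n − 1 = 1656 = 2^3 · 207, so s = 3 and d = 207.
Repeated squaring mod 1657: 689^1 ≡ 689, 689^2 ≡ 819, 689^4 ≡ 1333, 689^8 ≡ 585, 689^16 ≡ 883, 689^32 ≡ 899, 689^64 ≡ 1242, 689^128 ≡ 1554.
207 = 128 + 64 + 8 + 4 + 2 + 1, so 689^207 ≡ 1554·1242·585·1333·819·689 ≡ 1 (mod 1657).
x_0 = 1.
x_1 = 1^2 mod 1657 = 1.
x_2 = 1^2 mod 1657 = 1.

1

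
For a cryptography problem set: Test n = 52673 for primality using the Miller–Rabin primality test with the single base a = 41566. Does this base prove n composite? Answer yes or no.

no

n − 1 = 52672 = 2^6 · 823, so s = 6 and d = 823.
Repeated squaring mod 52673: 41566^1 ≡ 41566, 41566^2 ≡ 5283, 41566^4 ≡ 46072, 41566^8 ≡ 12630, 41566^16 ≡ 23056, 41566^32 ≡ 3220, 41566^64 ≡ 44492, 41566^128 ≡ 34051, 41566^256 ≡ 32525, 41566^512 ≡ 43766.
823 = 512 + 256 + 32 + 16 + 4 + 2 + 1, so 41566^823 ≡ 43766·32525·3220·23056·46072·5283·41566 ≡ 9604 (mod 52673).
x_0 = 41566^823 mod 52673 = 9604.
x_0 is neither 1 nor 52672, so continue squaring.
x_1 = 9604^2 mod 52673 = 6393.
x_2 = 6393^2 mod 52673 = 48874.
x_3 = 48874^2 mod 52673 = 52672.
x_3 ≡ −1, so 41566 is not a witness.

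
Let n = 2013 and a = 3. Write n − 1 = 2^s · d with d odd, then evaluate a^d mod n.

n − 1 = 2012 = 2^2 · 503, so s = 2 and d = 503.
Repeated squaring mod 2013: 3^1 ≡ 3, 3^2 ≡ 9, 3^4 ≡ 81, 3^8 ≡ 522, 3^16 ≡ 729, 3^32 ≡ 9, 3^64 ≡ 81, 3^128 ≡ 522, 3^256 ≡ 729.
503 = 256 + 128 + 64 + 32 + 16 + 4 + 2 + 1, so 3^503 ≡ 729·522·81·9·729·81·9·3 ≡ 27 (mod 2013).

27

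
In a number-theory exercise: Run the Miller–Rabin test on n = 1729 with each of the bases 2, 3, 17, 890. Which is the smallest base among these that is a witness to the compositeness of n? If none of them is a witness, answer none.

n − 1 = 1728 = 2^6 · 27, so s = 6 and d = 27.
Base 2: x_0 = 2^27 mod 1729 = 645. x_0 is neither 1 nor 1728, so continue squaring. x_1 = 645^2 mod 1729 = 1065. x_2 = 1065^2 mod 1729 = 1. x_2 = 1 but x_1 ≠ ±1, a nontrivial square root of 1 — 2 is a witness and 1729 is composite.
Base 3: x_0 = 3^27 mod 1729 = 664. x_0 is neither 1 nor 1728, so continue squaring. x_1 = 664^2 mod 1729 = 1. x_1 = 1 but x_0 ≠ ±1, a nontrivial square root of 1 — 3 is a witness and 1729 is composite.
Base 17: x_0 = 17^27 mod 1729 = 818. x_0 is neither 1 nor 1728, so continue squaring. x_1 = 818^2 mod 1729 = 1. x_1 = 1 but x_0 ≠ ±1, a nontrivial square root of 1 — 17 is a witness and 1729 is composite.
Base 890: x_0 = 890^27 mod 1729 = 1464. x_0 is neither 1 nor 1728, so continue squaring. x_1 = 1464^2 mod 1729 = 1065. x_2 = 1065^2 mod 1729 = 1. x_2 = 1 but x_1 ≠ ±1, a nontrivial square root of 1 — 890 is a witness and 1729 is composite.
The smallest witness among the given bases is 2.

2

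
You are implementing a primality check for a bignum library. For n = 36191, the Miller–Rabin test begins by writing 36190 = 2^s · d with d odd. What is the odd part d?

Halving: 36190 → 18095; 18095 is odd.
So 36190 = 2^1 · 18095.

18095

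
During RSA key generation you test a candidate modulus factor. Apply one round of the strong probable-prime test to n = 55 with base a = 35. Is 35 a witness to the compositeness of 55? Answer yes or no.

n − 1 = 54 = 2^1 · 27, so s = 1 and d = 27.
x_0 = 35^27 mod 55 = 40.
x_0 ∉ {1, 54} and s = 1, so 35 is a Miller–Rabin witness and 55 is composite.

yes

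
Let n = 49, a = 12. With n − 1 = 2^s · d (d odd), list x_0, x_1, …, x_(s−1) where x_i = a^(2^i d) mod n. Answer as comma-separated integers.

n − 1 = 48 = 2^4 · 3, so s = 4 and d = 3.
x_0 = 12^3 mod 49 = 13.
x_1 = 13^2 mod 49 = 22.
x_2 = 22^2 mod 49 = 43.
x_3 = 43^2 mod 49 = 36.

13, 22, 43, 36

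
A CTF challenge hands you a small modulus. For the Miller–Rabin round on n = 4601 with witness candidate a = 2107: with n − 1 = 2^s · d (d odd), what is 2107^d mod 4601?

43

n − 1 = 4600 = 2^3 · 575, so s = 3 and d = 575.
2107^575 mod 4601 = 43.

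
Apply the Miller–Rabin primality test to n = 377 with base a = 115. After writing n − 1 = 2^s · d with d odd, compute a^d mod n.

n − 1 = 376 = 2^3 · 47, so s = 3 and d = 47.
Repeated squaring mod 377: 115^1 ≡ 115, 115^2 ≡ 30, 115^4 ≡ 146, 115^8 ≡ 204, 115^16 ≡ 146, 115^32 ≡ 204.
47 = 32 + 8 + 4 + 2 + 1, so 115^47 ≡ 204·204·146·30·115 ≡ 318 (mod 377).

318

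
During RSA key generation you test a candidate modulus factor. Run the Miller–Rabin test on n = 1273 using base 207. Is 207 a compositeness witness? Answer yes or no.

yes

n − 1 = 1272 = 2^3 · 159, so s = 3 and d = 159.
x_0 = 207^159 mod 1273 = 349.
x_0 is neither 1 nor 1272, so continue squaring.
x_1 = 349^2 mod 1273 = 866.
x_2 = 866^2 mod 1273 = 159.
Reached i = s−1 = 2 without hitting −1: 207 is a Miller–Rabin witness and 1273 is composite.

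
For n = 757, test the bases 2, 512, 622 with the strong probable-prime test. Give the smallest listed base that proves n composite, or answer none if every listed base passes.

n − 1 = 756 = 2^2 · 189, so s = 2 and d = 189.
Base 2: x_0 = 2^189 mod 757 = 87. x_0 is neither 1 nor 756, so continue squaring. x_1 = 87^2 mod 757 = 756. x_1 ≡ −1, so 2 is not a witness.
Base 512: x_0 = 512^189 mod 757 = 87. x_0 is neither 1 nor 756, so continue squaring. x_1 = 87^2 mod 757 = 756. x_1 ≡ −1, so 512 is not a witness.
Base 622: x_0 = 622^189 mod 757 = 87. x_0 is neither 1 nor 756, so continue squaring. x_1 = 87^2 mod 757 = 756. x_1 ≡ −1, so 622 is not a witness.
No listed base is a witness for 757.

none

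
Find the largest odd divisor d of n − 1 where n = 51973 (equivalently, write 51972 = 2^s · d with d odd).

12993

Halving: 51972 → 25986 → 12993; 12993 is odd.
So 51972 = 2^2 · 12993.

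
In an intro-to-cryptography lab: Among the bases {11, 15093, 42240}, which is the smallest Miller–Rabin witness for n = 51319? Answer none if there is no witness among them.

n − 1 = 51318 = 2^1 · 25659, so s = 1 and d = 25659.
Base 11: x_0 = 11^25659 mod 51319 = 2034. x_0 ∉ {1, 51318} and s = 1, so 11 is a Miller–Rabin witness and 51319 is composite.
Base 15093: x_0 = 15093^25659 mod 51319 = 1. x_0 = 1, so 15093 is not a witness.
Base 42240: x_0 = 42240^25659 mod 51319 = 32147. x_0 ∉ {1, 51318} and s = 1, so 42240 is a Miller–Rabin witness and 51319 is composite.
The smallest witness among the given bases is 11.

11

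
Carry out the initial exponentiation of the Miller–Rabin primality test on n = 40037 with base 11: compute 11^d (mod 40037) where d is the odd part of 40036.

n − 1 = 40036 = 2^2 · 10009, so s = 2 and d = 10009.
Repeated squaring mod 40037: 11^1 ≡ 11, 11^2 ≡ 121, 11^4 ≡ 14641, 11^8 ≡ 783, 11^16 ≡ 12534, 11^32 ≡ 36005, 11^64 ≡ 2002, 11^128 ≡ 4304, 11^256 ≡ 27322, 11^512 ≡ 1819, 11^1024 ≡ 25727, 11^2048 ≡ 26882, 11^4096 ≡ 14111, 11^8192 ≡ 16320.
10009 = 8192 + 1024 + 512 + 256 + 16 + 8 + 1, so 11^10009 ≡ 16320·25727·1819·27322·12534·783·11 ≡ 20431 (mod 40037).

20431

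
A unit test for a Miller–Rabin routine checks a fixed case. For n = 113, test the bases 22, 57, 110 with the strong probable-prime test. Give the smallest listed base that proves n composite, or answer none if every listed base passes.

none

n − 1 = 112 = 2^4 · 7, so s = 4 and d = 7.
Base 22: x_0 = 22^7 mod 113 = 69. x_0 is neither 1 nor 112, so continue squaring. x_1 = 69^2 mod 113 = 15. x_2 = 15^2 mod 113 = 112. x_2 ≡ −1, so 22 is not a witness.
Base 57: x_0 = 57^7 mod 113 = 98. x_0 is neither 1 nor 112, so continue squaring. x_1 = 98^2 mod 113 = 112. x_1 ≡ −1, so 57 is not a witness.
Base 110: x_0 = 110^7 mod 113 = 73. x_0 is neither 1 nor 112, so continue squaring. x_1 = 73^2 mod 113 = 18. x_2 = 18^2 mod 113 = 98. x_3 = 98^2 mod 113 = 112. x_3 ≡ −1, so 110 is not a witness.
No listed base is a witness for 113.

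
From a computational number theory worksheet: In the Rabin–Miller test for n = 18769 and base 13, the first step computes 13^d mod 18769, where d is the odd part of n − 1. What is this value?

n − 1 = 18768 = 2^4 · 1173, so s = 4 and d = 1173.
Repeated squaring mod 18769: 13^1 ≡ 13, 13^2 ≡ 169, 13^4 ≡ 9792, 13^8 ≡ 11212, 13^16 ≡ 12951, 13^32 ≡ 8617, 13^64 ≡ 2525, 13^128 ≡ 12934, 13^256 ≡ 259, 13^512 ≡ 10774, 13^1024 ≡ 11580.
1173 = 1024 + 128 + 16 + 4 + 1, so 13^1173 ≡ 11580·12934·12951·9792·13 ≡ 8093 (mod 18769).

8093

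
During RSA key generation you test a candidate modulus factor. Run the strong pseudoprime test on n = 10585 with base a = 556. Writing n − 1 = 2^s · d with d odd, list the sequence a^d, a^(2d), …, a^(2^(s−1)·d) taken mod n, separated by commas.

9366, 4061, 291

n − 1 = 10584 = 2^3 · 1323, so s = 3 and d = 1323.
x_0 = 556^1323 mod 10585 = 9366.
x_1 = 9366^2 mod 10585 = 4061.
x_2 = 4061^2 mod 10585 = 291.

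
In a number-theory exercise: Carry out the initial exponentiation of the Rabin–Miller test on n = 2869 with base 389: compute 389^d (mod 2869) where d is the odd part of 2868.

n − 1 = 2868 = 2^2 · 717, so s = 2 and d = 717.
Repeated squaring mod 2869: 389^1 ≡ 389, 389^2 ≡ 2133, 389^4 ≡ 2324, 389^8 ≡ 1518, 389^16 ≡ 517, 389^32 ≡ 472, 389^64 ≡ 1871, 389^128 ≡ 461, 389^256 ≡ 215, 389^512 ≡ 321.
717 = 512 + 128 + 64 + 8 + 4 + 1, so 389^717 ≡ 321·461·1871·1518·2324·389 ≡ 1189 (mod 2869).

1189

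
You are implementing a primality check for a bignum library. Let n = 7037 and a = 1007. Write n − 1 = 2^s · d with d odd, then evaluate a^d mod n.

n − 1 = 7036 = 2^2 · 1759, so s = 2 and d = 1759.
1007^1759 mod 7037 = 525.

525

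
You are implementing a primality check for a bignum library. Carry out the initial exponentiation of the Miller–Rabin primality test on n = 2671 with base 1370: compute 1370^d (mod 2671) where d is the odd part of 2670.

1

n − 1 = 2670 = 2^1 · 1335, so s = 1 and d = 1335.
1370^1335 mod 2671 = 1.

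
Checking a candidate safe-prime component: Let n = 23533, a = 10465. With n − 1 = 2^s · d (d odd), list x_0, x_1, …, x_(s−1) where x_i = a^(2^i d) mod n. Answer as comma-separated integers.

17542, 4256

n − 1 = 23532 = 2^2 · 5883, so s = 2 and d = 5883.
x_0 = 10465^5883 mod 23533 = 17542.
x_1 = 17542^2 mod 23533 = 4256.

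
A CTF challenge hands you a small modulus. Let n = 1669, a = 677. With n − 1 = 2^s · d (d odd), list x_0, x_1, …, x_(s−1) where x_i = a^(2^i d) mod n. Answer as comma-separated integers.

1, 1

n − 1 = 1668 = 2^2 · 417, so s = 2 and d = 417.
x_0 = 677^417 mod 1669 = 1.
x_1 = 1^2 mod 1669 = 1.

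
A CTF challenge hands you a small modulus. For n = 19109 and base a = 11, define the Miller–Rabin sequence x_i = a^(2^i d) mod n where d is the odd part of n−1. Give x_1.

4389

n − 1 = 19108 = 2^2 · 4777, so s = 2 and d = 4777.
x_0 = 11^4777 mod 19109 = 14927.
x_1 = 14927^2 mod 19109 = 4389.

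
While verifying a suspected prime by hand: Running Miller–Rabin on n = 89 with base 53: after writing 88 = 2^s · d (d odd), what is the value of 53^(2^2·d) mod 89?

1

n − 1 = 88 = 2^3 · 11, so s = 3 and d = 11.
Repeated squaring mod 89: 53^1 ≡ 53, 53^2 ≡ 50, 53^4 ≡ 8, 53^8 ≡ 64.
11 = 8 + 2 + 1, so 53^11 ≡ 64·50·53 ≡ 55 (mod 89).
x_0 = 55.
x_1 = 55^2 mod 89 = 88.
x_2 = 88^2 mod 89 = 1.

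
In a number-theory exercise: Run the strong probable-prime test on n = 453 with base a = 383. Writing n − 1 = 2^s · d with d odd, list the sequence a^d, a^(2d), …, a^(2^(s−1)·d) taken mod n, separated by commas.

311, 232

n − 1 = 452 = 2^2 · 113, so s = 2 and d = 113.
x_0 = 383^113 mod 453 = 311.
x_1 = 311^2 mod 453 = 232.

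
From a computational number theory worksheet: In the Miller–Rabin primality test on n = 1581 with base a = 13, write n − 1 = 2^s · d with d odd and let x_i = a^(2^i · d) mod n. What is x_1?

n − 1 = 1580 = 2^2 · 395, so s = 2 and d = 395.
x_0 = 13^395 mod 1581 = 1432.
x_1 = 1432^2 mod 1581 = 67.

67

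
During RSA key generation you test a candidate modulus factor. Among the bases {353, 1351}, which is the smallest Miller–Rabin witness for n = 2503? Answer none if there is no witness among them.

none

n − 1 = 2502 = 2^1 · 1251, so s = 1 and d = 1251.
Base 353: x_0 = 353^1251 mod 2503 = 1. x_0 = 1, so 353 is not a witness.
Base 1351: x_0 = 1351^1251 mod 2503 = 2502. x_0 = 2502 ≡ −1, so 1351 is not a witness.
No listed base is a witness for 2503.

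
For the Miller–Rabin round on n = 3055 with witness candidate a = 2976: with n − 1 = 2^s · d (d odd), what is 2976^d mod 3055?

n − 1 = 3054 = 2^1 · 1527, so s = 1 and d = 1527.
2976^1527 mod 3055 = 2326.

2326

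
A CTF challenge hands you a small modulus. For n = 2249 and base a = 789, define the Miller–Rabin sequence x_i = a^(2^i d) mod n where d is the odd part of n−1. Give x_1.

1439

n − 1 = 2248 = 2^3 · 281, so s = 3 and d = 281.
x_0 = 789^281 mod 2249 = 471.
x_1 = 471^2 mod 2249 = 1439.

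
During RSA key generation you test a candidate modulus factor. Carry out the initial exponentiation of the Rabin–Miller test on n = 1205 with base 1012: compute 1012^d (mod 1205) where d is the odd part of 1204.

1157

n − 1 = 1204 = 2^2 · 301, so s = 2 and d = 301.
1012^301 mod 1205 = 1157.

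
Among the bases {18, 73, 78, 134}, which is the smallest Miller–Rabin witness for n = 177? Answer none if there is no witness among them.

18

n − 1 = 176 = 2^4 · 11, so s = 4 and d = 11.
Base 18: x_0 = 18^11 mod 177 = 99. x_0 is neither 1 nor 176, so continue squaring. x_1 = 99^2 mod 177 = 66. x_2 = 66^2 mod 177 = 108. x_3 = 108^2 mod 177 = 159. Reached i = s−1 = 3 without hitting −1: 18 is a Miller–Rabin witness and 177 is composite.
Base 73: x_0 = 73^11 mod 177 = 172. x_0 is neither 1 nor 176, so continue squaring. x_1 = 172^2 mod 177 = 25. x_2 = 25^2 mod 177 = 94. x_3 = 94^2 mod 177 = 163. Reached i = s−1 = 3 without hitting −1: 73 is a Miller–Rabin witness and 177 is composite.
Base 78: x_0 = 78^11 mod 177 = 84. x_0 is neither 1 nor 176, so continue squaring. x_1 = 84^2 mod 177 = 153. x_2 = 153^2 mod 177 = 45. x_3 = 45^2 mod 177 = 78. Reached i = s−1 = 3 without hitting −1: 78 is a Miller–Rabin witness and 177 is composite.
Base 134: x_0 = 134^11 mod 177 = 95. x_0 is neither 1 nor 176, so continue squaring. x_1 = 95^2 mod 177 = 175. x_2 = 175^2 mod 177 = 4. x_3 = 4^2 mod 177 = 16. Reached i = s−1 = 3 without hitting −1: 134 is a Miller–Rabin witness and 177 is composite.
The smallest witness among the given bases is 18.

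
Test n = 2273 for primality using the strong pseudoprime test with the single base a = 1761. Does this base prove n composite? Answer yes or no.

no

n − 1 = 2272 = 2^5 · 71, so s = 5 and d = 71.
x_0 = 1761^71 mod 2273 = 743.
x_0 is neither 1 nor 2272, so continue squaring.
x_1 = 743^2 mod 2273 = 1983.
x_2 = 1983^2 mod 2273 = 2272.
x_2 ≡ −1, so 1761 is not a witness.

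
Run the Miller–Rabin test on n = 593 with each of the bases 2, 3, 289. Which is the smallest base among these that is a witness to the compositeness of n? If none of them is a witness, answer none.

none

n − 1 = 592 = 2^4 · 37, so s = 4 and d = 37.
Base 2: x_0 = 2^37 mod 593 = 516. x_0 is neither 1 nor 592, so continue squaring. x_1 = 516^2 mod 593 = 592. x_1 ≡ −1, so 2 is not a witness.
Base 3: x_0 = 3^37 mod 593 = 384. x_0 is neither 1 nor 592, so continue squaring. x_1 = 384^2 mod 593 = 392. x_2 = 392^2 mod 593 = 77. x_3 = 77^2 mod 593 = 592. x_3 ≡ −1, so 3 is not a witness.
Base 289: x_0 = 289^37 mod 593 = 77. x_0 is neither 1 nor 592, so continue squaring. x_1 = 77^2 mod 593 = 592. x_1 ≡ −1, so 289 is not a witness.
No listed base is a witness for 593.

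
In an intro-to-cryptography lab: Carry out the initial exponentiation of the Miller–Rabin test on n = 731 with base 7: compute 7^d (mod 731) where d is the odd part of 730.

295

n − 1 = 730 = 2^1 · 365, so s = 1 and d = 365.
7^365 mod 731 = 295.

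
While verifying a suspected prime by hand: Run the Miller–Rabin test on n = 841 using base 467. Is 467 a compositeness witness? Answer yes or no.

n − 1 = 840 = 2^3 · 105, so s = 3 and d = 105.
x_0 = 467^105 mod 841 = 800.
x_0 is neither 1 nor 840, so continue squaring.
x_1 = 800^2 mod 841 = 840.
x_1 ≡ −1, so 467 is not a witness.

no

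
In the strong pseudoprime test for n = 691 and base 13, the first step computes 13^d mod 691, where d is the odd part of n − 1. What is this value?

690

n − 1 = 690 = 2^1 · 345, so s = 1 and d = 345.
13^345 mod 691 = 690.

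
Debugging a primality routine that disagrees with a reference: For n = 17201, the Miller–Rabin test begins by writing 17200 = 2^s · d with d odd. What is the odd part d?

1075

Halving: 17200 → 8600 → 4300 → 2150 → 1075; 1075 is odd.
So 17200 = 2^4 · 1075.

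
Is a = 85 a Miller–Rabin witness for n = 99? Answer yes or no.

yes

n − 1 = 98 = 2^1 · 49, so s = 1 and d = 49.
x_0 = 85^49 mod 99 = 40.
x_0 ∉ {1, 98} and s = 1, so 85 is a Miller–Rabin witness and 99 is composite.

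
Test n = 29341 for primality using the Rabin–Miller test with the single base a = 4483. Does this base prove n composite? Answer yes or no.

n − 1 = 29340 = 2^2 · 7335, so s = 2 and d = 7335.
x_0 = 4483^7335 mod 29341 = 13980.
x_0 is neither 1 nor 29340, so continue squaring.
x_1 = 13980^2 mod 29341 = 29340.
x_1 ≡ −1, so 4483 is not a witness.

no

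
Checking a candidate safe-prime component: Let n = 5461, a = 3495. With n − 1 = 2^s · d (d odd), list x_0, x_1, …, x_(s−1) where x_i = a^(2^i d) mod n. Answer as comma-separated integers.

n − 1 = 5460 = 2^2 · 1365, so s = 2 and d = 1365.
x_0 = 3495^1365 mod 5461 = 5460.
x_1 = 5460^2 mod 5461 = 1.

5460, 1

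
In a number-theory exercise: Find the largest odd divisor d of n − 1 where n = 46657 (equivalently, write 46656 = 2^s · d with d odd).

729

Halving: 46656 → 23328 → 11664 → 5832 → 2916 → 1458 → 729; 729 is odd.
So 46656 = 2^6 · 729.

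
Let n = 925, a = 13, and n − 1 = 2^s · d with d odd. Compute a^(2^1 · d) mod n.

619

n − 1 = 924 = 2^2 · 231, so s = 2 and d = 231.
x_0 = 13^231 mod 925 = 362.
x_1 = 362^2 mod 925 = 619.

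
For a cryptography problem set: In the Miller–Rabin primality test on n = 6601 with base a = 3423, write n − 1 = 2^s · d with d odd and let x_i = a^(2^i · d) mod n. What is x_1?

1680

n − 1 = 6600 = 2^3 · 825, so s = 3 and d = 825.
x_0 = 3423^825 mod 6601 = 1057.
x_1 = 1057^2 mod 6601 = 1680.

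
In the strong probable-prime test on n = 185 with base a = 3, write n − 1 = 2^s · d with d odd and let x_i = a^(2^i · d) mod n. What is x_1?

34

n − 1 = 184 = 2^3 · 23, so s = 3 and d = 23.
x_0 = 3^23 mod 185 = 132.
x_1 = 132^2 mod 185 = 34.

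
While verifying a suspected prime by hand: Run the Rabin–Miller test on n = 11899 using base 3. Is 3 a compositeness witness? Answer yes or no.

n − 1 = 11898 = 2^1 · 5949, so s = 1 and d = 5949.
x_0 = 3^5949 mod 11899 = 1871.
x_0 ∉ {1, 11898} and s = 1, so 3 is a Miller–Rabin witness and 11899 is composite.

yes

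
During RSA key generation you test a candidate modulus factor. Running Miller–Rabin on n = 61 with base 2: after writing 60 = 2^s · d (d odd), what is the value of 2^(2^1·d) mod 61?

n − 1 = 60 = 2^2 · 15, so s = 2 and d = 15.
x_0 = 2^15 mod 61 = 11.
x_1 = 11^2 mod 61 = 60.

60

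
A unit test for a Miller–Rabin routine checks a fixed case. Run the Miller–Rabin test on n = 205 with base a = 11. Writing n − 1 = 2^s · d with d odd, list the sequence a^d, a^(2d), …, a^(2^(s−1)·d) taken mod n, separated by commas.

n − 1 = 204 = 2^2 · 51, so s = 2 and d = 51.
x_0 = 11^51 mod 205 = 181.
x_1 = 181^2 mod 205 = 166.

181, 166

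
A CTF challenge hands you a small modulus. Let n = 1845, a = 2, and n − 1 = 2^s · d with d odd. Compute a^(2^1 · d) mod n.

619

n − 1 = 1844 = 2^2 · 461, so s = 2 and d = 461.
x_0 = 2^461 mod 1845 = 617.
x_1 = 617^2 mod 1845 = 619.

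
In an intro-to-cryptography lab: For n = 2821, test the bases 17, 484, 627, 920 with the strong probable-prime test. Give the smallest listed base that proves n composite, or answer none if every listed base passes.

n − 1 = 2820 = 2^2 · 705, so s = 2 and d = 705.
Base 17: x_0 = 17^705 mod 2821 = 2820. x_0 = 2820 ≡ −1, so 17 is not a witness.
Base 484: x_0 = 484^705 mod 2821 = 1. x_0 = 1, so 484 is not a witness.
Base 627: x_0 = 627^705 mod 2821 = 1. x_0 = 1, so 627 is not a witness.
Base 920: x_0 = 920^705 mod 2821 = 2820. x_0 = 2820 ≡ −1, so 920 is not a witness.
No listed base is a witness for 2821.

none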